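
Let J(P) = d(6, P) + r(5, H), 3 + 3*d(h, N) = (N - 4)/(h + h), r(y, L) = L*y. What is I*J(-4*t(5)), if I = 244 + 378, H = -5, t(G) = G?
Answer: -49760/3 ≈ -16587.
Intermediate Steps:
d(h, N) = -1 + (-4 + N)/(6*h) (d(h, N) = -1 + ((N - 4)/(h + h))/3 = -1 + ((-4 + N)/((2*h)))/3 = -1 + ((-4 + N)*(1/(2*h)))/3 = -1 + ((-4 + N)/(2*h))/3 = -1 + (-4 + N)/(6*h))
I = 622
J(P) = -235/9 + P/36 (J(P) = (1/6)*(-4 + P - 6*6)/6 - 5*5 = (1/6)*(1/6)*(-4 + P - 36) - 25 = (1/6)*(1/6)*(-40 + P) - 25 = (-10/9 + P/36) - 25 = -235/9 + P/36)
I*J(-4*t(5)) = 622*(-235/9 + (-4*5)/36) = 622*(-235/9 + (1/36)*(-20)) = 622*(-235/9 - 5/9) = 622*(-80/3) = -49760/3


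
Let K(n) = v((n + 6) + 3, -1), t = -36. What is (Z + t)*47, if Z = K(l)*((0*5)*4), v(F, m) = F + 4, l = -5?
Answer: -1692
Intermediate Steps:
v(F, m) = 4 + F
K(n) = 13 + n (K(n) = 4 + ((n + 6) + 3) = 4 + ((6 + n) + 3) = 4 + (9 + n) = 13 + n)
Z = 0 (Z = (13 - 5)*((0*5)*4) = 8*(0*4) = 8*0 = 0)
(Z + t)*47 = (0 - 36)*47 = -36*47 = -1692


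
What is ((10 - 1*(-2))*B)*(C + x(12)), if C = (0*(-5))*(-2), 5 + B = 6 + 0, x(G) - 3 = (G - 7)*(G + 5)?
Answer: 1056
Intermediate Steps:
x(G) = 3 + (-7 + G)*(5 + G) (x(G) = 3 + (G - 7)*(G + 5) = 3 + (-7 + G)*(5 + G))
B = 1 (B = -5 + (6 + 0) = -5 + 6 = 1)
C = 0 (C = 0*(-2) = 0)
((10 - 1*(-2))*B)*(C + x(12)) = ((10 - 1*(-2))*1)*(0 + (-32 + 12² - 2*12)) = ((10 + 2)*1)*(0 + (-32 + 144 - 24)) = (12*1)*(0 + 88) = 12*88 = 1056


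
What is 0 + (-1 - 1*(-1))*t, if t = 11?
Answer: 0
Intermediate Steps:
0 + (-1 - 1*(-1))*t = 0 + (-1 - 1*(-1))*11 = 0 + (-1 + 1)*11 = 0 + 0*11 = 0 + 0 = 0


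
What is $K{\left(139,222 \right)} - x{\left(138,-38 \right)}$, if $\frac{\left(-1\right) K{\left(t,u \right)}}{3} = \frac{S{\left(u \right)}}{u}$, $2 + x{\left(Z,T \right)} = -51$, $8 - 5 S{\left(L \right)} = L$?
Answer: $\frac{9912}{185} \approx 53.578$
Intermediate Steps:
$S{\left(L \right)} = \frac{8}{5} - \frac{L}{5}$
$x{\left(Z,T \right)} = -53$ ($x{\left(Z,T \right)} = -2 - 51 = -53$)
$K{\left(t,u \right)} = - \frac{3 \left(\frac{8}{5} - \frac{u}{5}\right)}{u}$ ($K{\left(t,u \right)} = - 3 \frac{\frac{8}{5} - \frac{u}{5}}{u} = - \frac{3 \left(\frac{8}{5} - \frac{u}{5}\right)}{u}$)
$K{\left(139,222 \right)} - x{\left(138,-38 \right)} = \frac{3 \left(-8 + 222\right)}{5 \cdot 222} - -53 = \frac{3}{5} \cdot \frac{1}{222} \cdot 214 + 53 = \frac{107}{185} + 53 = \frac{9912}{185}$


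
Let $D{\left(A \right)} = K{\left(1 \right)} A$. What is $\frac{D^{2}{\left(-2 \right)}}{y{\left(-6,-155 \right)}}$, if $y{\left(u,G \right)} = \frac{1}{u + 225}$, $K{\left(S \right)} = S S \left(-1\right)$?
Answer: $876$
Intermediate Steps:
$K{\left(S \right)} = - S^{2}$ ($K{\left(S \right)} = S^{2} \left(-1\right) = - S^{2}$)
$D{\left(A \right)} = - A$ ($D{\left(A \right)} = - 1^{2} A = \left(-1\right) 1 A = - A$)
$y{\left(u,G \right)} = \frac{1}{225 + u}$
$\frac{D^{2}{\left(-2 \right)}}{y{\left(-6,-155 \right)}} = \frac{\left(\left(-1\right) \left(-2\right)\right)^{2}}{\frac{1}{225 - 6}} = \frac{2^{2}}{\frac{1}{219}} = 4 \frac{1}{\frac{1}{219}} = 4 \cdot 219 = 876$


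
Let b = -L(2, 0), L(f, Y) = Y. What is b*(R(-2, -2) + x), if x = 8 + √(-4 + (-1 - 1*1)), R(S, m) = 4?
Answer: 0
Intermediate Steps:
b = 0 (b = -1*0 = 0)
x = 8 + I*√6 (x = 8 + √(-4 + (-1 - 1)) = 8 + √(-4 - 2) = 8 + √(-6) = 8 + I*√6 ≈ 8.0 + 2.4495*I)
b*(R(-2, -2) + x) = 0*(4 + (8 + I*√6)) = 0*(12 + I*√6) = 0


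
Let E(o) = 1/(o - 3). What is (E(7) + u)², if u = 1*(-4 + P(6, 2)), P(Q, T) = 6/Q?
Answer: 121/16 ≈ 7.5625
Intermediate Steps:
E(o) = 1/(-3 + o)
u = -3 (u = 1*(-4 + 6/6) = 1*(-4 + 6*(⅙)) = 1*(-4 + 1) = 1*(-3) = -3)
(E(7) + u)² = (1/(-3 + 7) - 3)² = (1/4 - 3)² = (¼ - 3)² = (-11/4)² = 121/16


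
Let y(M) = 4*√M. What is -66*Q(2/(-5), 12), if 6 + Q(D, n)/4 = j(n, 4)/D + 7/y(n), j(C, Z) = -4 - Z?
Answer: -3696 - 77*√3 ≈ -3829.4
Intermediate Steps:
Q(D, n) = -24 - 32/D + 7/√n (Q(D, n) = -24 + 4*((-4 - 1*4)/D + 7/((4*√n))) = -24 + 4*((-4 - 4)/D + 7*(1/(4*√n))) = -24 + 4*(-8/D + 7/(4*√n)) = -24 + (-32/D + 7/√n) = -24 - 32/D + 7/√n)
-66*Q(2/(-5), 12) = -66*(-24 - 32/(2/(-5)) + 7/√12) = -66*(-24 - 32/(2*(-⅕)) + 7*(√3/6)) = -66*(-24 - 32/(-⅖) + 7*√3/6) = -66*(-24 - 32*(-5/2) + 7*√3/6) = -66*(-24 + 80 + 7*√3/6) = -66*(56 + 7*√3/6) = -3696 - 77*√3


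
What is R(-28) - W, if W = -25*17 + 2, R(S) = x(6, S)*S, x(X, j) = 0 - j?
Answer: -361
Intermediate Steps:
x(X, j) = -j
R(S) = -S² (R(S) = (-S)*S = -S²)
W = -423 (W = -425 + 2 = -423)
R(-28) - W = -1*(-28)² - 1*(-423) = -1*784 + 423 = -784 + 423 = -361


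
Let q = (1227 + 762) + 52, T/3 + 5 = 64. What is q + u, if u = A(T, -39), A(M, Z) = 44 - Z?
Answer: 2124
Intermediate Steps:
T = 177 (T = -15 + 3*64 = -15 + 192 = 177)
u = 83 (u = 44 - 1*(-39) = 44 + 39 = 83)
q = 2041 (q = 1989 + 52 = 2041)
q + u = 2041 + 83 = 2124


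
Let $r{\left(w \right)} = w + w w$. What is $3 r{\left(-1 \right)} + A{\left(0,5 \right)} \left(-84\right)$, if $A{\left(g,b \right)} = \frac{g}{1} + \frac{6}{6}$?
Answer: $-84$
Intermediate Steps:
$r{\left(w \right)} = w + w^{2}$
$A{\left(g,b \right)} = 1 + g$ ($A{\left(g,b \right)} = g 1 + 6 \cdot \frac{1}{6} = g + 1 = 1 + g$)
$3 r{\left(-1 \right)} + A{\left(0,5 \right)} \left(-84\right) = 3 \left(- (1 - 1)\right) + \left(1 + 0\right) \left(-84\right) = 3 \left(\left(-1\right) 0\right) + 1 \left(-84\right) = 3 \cdot 0 - 84 = 0 - 84 = -84$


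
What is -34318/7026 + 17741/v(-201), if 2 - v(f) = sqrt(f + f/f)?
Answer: 6730435/39814 + 88705*I*sqrt(2)/102 ≈ 169.05 + 1229.9*I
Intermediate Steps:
v(f) = 2 - sqrt(1 + f) (v(f) = 2 - sqrt(f + f/f) = 2 - sqrt(f + 1) = 2 - sqrt(1 + f))
-34318/7026 + 17741/v(-201) = -34318/7026 + 17741/(2 - sqrt(1 - 201)) = -34318*1/7026 + 17741/(2 - sqrt(-200)) = -17159/3513 + 17741/(2 - 10*I*sqrt(2))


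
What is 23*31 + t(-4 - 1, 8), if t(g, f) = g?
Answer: 708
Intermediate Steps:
23*31 + t(-4 - 1, 8) = 23*31 + (-4 - 1) = 713 - 5 = 708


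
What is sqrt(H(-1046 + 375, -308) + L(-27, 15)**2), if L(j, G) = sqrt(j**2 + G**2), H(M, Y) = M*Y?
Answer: sqrt(207622) ≈ 455.66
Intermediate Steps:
L(j, G) = sqrt(G**2 + j**2)
sqrt(H(-1046 + 375, -308) + L(-27, 15)**2) = sqrt((-1046 + 375)*(-308) + (sqrt(15**2 + (-27)**2))**2) = sqrt(-671*(-308) + (sqrt(225 + 729))**2) = sqrt(206668 + (sqrt(954))**2) = sqrt(206668 + (3*sqrt(106))**2) = sqrt(206668 + 954) = sqrt(207622)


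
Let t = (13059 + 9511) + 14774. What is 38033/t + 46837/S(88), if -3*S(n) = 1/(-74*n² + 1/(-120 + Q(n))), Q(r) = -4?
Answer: 93215884098654743/1157664 ≈ 8.0521e+10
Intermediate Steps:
t = 37344 (t = 22570 + 14774 = 37344)
S(n) = -1/(3*(-1/124 - 74*n²)) (S(n) = -1/(3*(-74*n² + 1/(-120 - 4))) = -1/(3*(-74*n² + 1/(-124))) = -1/(3*(-74*n² - 1/124)) = -1/(3*(-1/124 - 74*n²)))
38033/t + 46837/S(88) = 38033/37344 + 46837/((124/(3*(1 + 9176*88²)))) = 38033*(1/37344) + 46837/((124/(3*(1 + 9176*7744)))) = 38033/37344 + 46837/((124/(3*(1 + 71058944)))) = 38033/37344 + 46837/(((124/3)/71058945)) = 38033/37344 + 46837/(((124/3)*(1/71058945))) = 38033/37344 + 46837/(124/213176835) = 38033/37344 + 46837*(213176835/124) = 38033/37344 + 9984563420895/124 = 93215884098654743/1157664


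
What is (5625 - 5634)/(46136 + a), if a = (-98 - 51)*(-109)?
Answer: -9/62377 ≈ -0.00014428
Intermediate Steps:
a = 16241 (a = -149*(-109) = 16241)
(5625 - 5634)/(46136 + a) = (5625 - 5634)/(46136 + 16241) = -9/62377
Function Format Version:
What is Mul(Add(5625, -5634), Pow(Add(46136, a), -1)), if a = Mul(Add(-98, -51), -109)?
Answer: Rational(-9, 62377) ≈ -0.00014428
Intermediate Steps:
a = 16241 (a = Mul(-149, -109) = 16241)
Mul(Add(5625, -5634), Pow(Add(46136, a), -1)) = Mul(Add(5625, -5634), Pow(Add(46136, 16241), -1)) = Mul(-9, Pow(62377, -1)) = Mul(-9, Rational(1, 62377)) = Rational(-9, 62377)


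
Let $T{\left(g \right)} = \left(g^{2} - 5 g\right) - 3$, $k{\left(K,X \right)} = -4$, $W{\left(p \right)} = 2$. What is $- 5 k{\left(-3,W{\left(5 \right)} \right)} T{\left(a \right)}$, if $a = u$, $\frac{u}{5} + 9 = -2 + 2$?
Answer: $44940$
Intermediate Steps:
$u = -45$ ($u = -45 + 5 \left(-2 + 2\right) = -45 + 5 \cdot 0 = -45 + 0 = -45$)
$a = -45$
$T{\left(g \right)} = -3 + g^{2} - 5 g$
$- 5 k{\left(-3,W{\left(5 \right)} \right)} T{\left(a \right)} = \left(-5\right) \left(-4\right) \left(-3 + \left(-45\right)^{2} - -225\right) = 20 \left(-3 + 2025 + 225\right) = 20 \cdot 2247 = 44940$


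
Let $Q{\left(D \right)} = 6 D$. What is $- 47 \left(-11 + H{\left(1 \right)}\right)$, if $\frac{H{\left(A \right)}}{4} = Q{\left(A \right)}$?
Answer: $-611$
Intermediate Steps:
$H{\left(A \right)} = 24 A$ ($H{\left(A \right)} = 4 \cdot 6 A = 24 A$)
$- 47 \left(-11 + H{\left(1 \right)}\right) = - 47 \left(-11 + 24 \cdot 1\right) = - 47 \left(-11 + 24\right) = \left(-47\right) 13 = -611$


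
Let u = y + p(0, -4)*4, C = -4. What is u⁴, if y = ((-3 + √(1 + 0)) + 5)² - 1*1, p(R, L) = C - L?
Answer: 4096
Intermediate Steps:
p(R, L) = -4 - L
y = 8 (y = ((-3 + √1) + 5)² - 1 = ((-3 + 1) + 5)² - 1 = (-2 + 5)² - 1 = 3² - 1 = 9 - 1 = 8)
u = 8 (u = 8 + (-4 - 1*(-4))*4 = 8 + (-4 + 4)*4 = 8 + 0*4 = 8 + 0 = 8)
u⁴ = 8⁴ = 4096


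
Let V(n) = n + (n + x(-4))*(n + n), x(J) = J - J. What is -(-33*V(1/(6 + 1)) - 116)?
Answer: 5981/49 ≈ 122.06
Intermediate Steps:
x(J) = 0
V(n) = n + 2*n² (V(n) = n + (n + 0)*(n + n) = n + n*(2*n) = n + 2*n²)
-(-33*V(1/(6 + 1)) - 116) = -(-33*(1 + 2/(6 + 1))/(6 + 1) - 116) = -(-33*(1 + 2/7)/7 - 116) = -(-33*9/(7*7) - 116) = -(-33*9/49 - 116) = -(-297/49 - 116) = -1*(-5981/49) = 5981/49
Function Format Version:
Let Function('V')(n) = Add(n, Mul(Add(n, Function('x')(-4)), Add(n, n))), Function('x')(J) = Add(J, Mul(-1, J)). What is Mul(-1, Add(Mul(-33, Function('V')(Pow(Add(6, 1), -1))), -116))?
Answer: Rational(5981, 49) ≈ 122.06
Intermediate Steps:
Function('x')(J) = 0
Function('V')(n) = Add(n, Mul(2, Pow(n, 2))) (Function('V')(n) = Add(n, Mul(Add(n, 0), Add(n, n))) = Add(n, Mul(n, Mul(2, n))) = Add(n, Mul(2, Pow(n, 2))))
Mul(-1, Add(Mul(-33, Function('V')(Pow(Add(6, 1), -1))), -116)) = Mul(-1, Add(Mul(-33, Mul(Pow(Add(6, 1), -1), Add(1, Mul(2, Pow(Add(6, 1), -1))))), -116)) = Mul(-1, Add(Mul(-33, Mul(Pow(7, -1), Add(1, Mul(2, Pow(7, -1))))), -116)) = Mul(-1, Add(Mul(-33, Mul(Rational(1, 7), Add(1, Mul(2, Rational(1, 7))))), -116)) = Mul(-1, Add(Mul(-33, Mul(Rational(1, 7), Add(1, Rational(2, 7)))), -116)) = Mul(-1, Add(Mul(-33, Mul(Rational(1, 7), Rational(9, 7))), -116)) = Mul(-1, Add(Mul(-33, Rational(9, 49)), -116)) = Mul(-1, Add(Rational(-297, 49), -116)) = Mul(-1, Rational(-5981, 49)) = Rational(5981, 49)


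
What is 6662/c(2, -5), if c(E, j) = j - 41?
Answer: -3331/23 ≈ -144.83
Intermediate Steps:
c(E, j) = -41 + j
6662/c(2, -5) = 6662/(-41 - 5) = 6662/(-46) = 6662*(-1/46) = -3331/23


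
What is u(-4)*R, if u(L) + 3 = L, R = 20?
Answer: -140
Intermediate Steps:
u(L) = -3 + L
u(-4)*R = (-3 - 4)*20 = -7*20 = -140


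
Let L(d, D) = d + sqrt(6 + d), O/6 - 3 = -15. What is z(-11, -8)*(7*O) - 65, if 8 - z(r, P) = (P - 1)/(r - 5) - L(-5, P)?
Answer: -3595/2 ≈ -1797.5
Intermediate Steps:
O = -72 (O = 18 + 6*(-15) = 18 - 90 = -72)
z(r, P) = 4 - (-1 + P)/(-5 + r) (z(r, P) = 8 - ((P - 1)/(r - 5) - (-5 + sqrt(6 - 5))) = 8 - ((-1 + P)/(-5 + r) - (-5 + sqrt(1))) = 8 - ((-1 + P)/(-5 + r) - (-5 + 1)) = 8 - ((-1 + P)/(-5 + r) - 1*(-4)) = 8 - ((-1 + P)/(-5 + r) + 4) = 8 - (4 + (-1 + P)/(-5 + r)) = 8 + (-4 - (-1 + P)/(-5 + r)) = 4 - (-1 + P)/(-5 + r))
z(-11, -8)*(7*O) - 65 = ((-19 - 1*(-8) + 4*(-11))/(-5 - 11))*(7*(-72)) - 65 = ((-19 + 8 - 44)/(-16))*(-504) - 65 = -1/16*(-55)*(-504) - 65 = (55/16)*(-504) - 65 = -3465/2 - 65 = -3595/2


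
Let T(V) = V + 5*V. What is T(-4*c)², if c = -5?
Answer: 14400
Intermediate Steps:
T(V) = 6*V
T(-4*c)² = (6*(-4*(-5)))² = (6*20)² = 120² = 14400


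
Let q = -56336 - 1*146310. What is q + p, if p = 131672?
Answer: -70974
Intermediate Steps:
q = -202646 (q = -56336 - 146310 = -202646)
q + p = -202646 + 131672 = -70974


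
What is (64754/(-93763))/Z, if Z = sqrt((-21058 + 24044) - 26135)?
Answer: 64754*I*sqrt(23149)/2170519687 ≈ 0.0045391*I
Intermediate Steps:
Z = I*sqrt(23149) (Z = sqrt(2986 - 26135) = sqrt(-23149) = I*sqrt(23149) ≈ 152.15*I)
(64754/(-93763))/Z = (64754/(-93763))/((I*sqrt(23149))) = (64754*(-1/93763))*(-I*sqrt(23149)/23149) = -(-64754)*I*sqrt(23149)/2170519687 = 64754*I*sqrt(23149)/2170519687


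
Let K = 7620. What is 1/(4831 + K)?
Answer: 1/12451 ≈ 8.0315e-5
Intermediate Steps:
1/(4831 + K) = 1/(4831 + 7620) = 1/12451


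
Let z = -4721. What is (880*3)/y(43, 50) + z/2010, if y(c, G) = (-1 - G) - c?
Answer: -2875087/94470 ≈ -30.434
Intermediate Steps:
y(c, G) = -1 - G - c
(880*3)/y(43, 50) + z/2010 = (880*3)/(-1 - 1*50 - 1*43) - 4721/2010 = 2640/(-1 - 50 - 43) - 4721*1/2010 = 2640/(-94) - 4721/2010 = 2640*(-1/94) - 4721/2010 = -1320/47 - 4721/2010 = -2875087/94470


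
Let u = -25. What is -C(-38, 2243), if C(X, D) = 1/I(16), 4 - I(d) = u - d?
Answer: -1/45 ≈ -0.022222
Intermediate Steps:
I(d) = 29 + d (I(d) = 4 - (-25 - d) = 4 + (25 + d) = 29 + d)
C(X, D) = 1/45 (C(X, D) = 1/(29 + 16) = 1/45)
-C(-38, 2243) = -1*1/45 = -1/45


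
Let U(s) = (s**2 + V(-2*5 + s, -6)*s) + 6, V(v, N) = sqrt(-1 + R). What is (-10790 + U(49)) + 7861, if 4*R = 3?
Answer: -522 + 49*I/2 ≈ -522.0 + 24.5*I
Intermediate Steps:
R = 3/4 (R = (1/4)*3 = 3/4 ≈ 0.75000)
V(v, N) = I/2 (V(v, N) = sqrt(-1 + 3/4) = sqrt(-1/4) = I/2)
U(s) = 6 + s**2 + I*s/2 (U(s) = (s**2 + (I/2)*s) + 6 = (s**2 + I*s/2) + 6 = 6 + s**2 + I*s/2)
(-10790 + U(49)) + 7861 = (-10790 + (6 + 49**2 + (1/2)*I*49)) + 7861 = (-10790 + (6 + 2401 + 49*I/2)) + 7861 = (-10790 + (2407 + 49*I/2)) + 7861 = (-8383 + 49*I/2) + 7861 = -522 + 49*I/2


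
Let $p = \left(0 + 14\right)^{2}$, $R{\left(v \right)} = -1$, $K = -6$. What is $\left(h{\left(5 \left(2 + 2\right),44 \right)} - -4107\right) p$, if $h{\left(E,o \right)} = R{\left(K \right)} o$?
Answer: $796348$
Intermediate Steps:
$h{\left(E,o \right)} = - o$
$p = 196$ ($p = 14^{2} = 196$)
$\left(h{\left(5 \left(2 + 2\right),44 \right)} - -4107\right) p = \left(\left(-1\right) 44 - -4107\right) 196 = \left(-44 + 4107\right) 196 = 4063 \cdot 196 = 796348$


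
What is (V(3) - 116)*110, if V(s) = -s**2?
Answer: -13750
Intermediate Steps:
(V(3) - 116)*110 = (-1*3**2 - 116)*110 = (-1*9 - 116)*110 = (-9 - 116)*110 = -125*110 = -13750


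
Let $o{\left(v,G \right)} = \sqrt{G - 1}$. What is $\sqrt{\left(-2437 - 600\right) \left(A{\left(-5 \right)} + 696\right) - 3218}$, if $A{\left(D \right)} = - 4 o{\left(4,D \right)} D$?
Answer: $\sqrt{-2116970 - 60740 i \sqrt{6}} \approx 51.097 - 1455.9 i$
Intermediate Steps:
$o{\left(v,G \right)} = \sqrt{-1 + G}$
$A{\left(D \right)} = - 4 D \sqrt{-1 + D}$ ($A{\left(D \right)} = - 4 \sqrt{-1 + D} D = - 4 D \sqrt{-1 + D}$)
$\sqrt{\left(-2437 - 600\right) \left(A{\left(-5 \right)} + 696\right) - 3218} = \sqrt{\left(-2437 - 600\right) \left(\left(-4\right) \left(-5\right) \sqrt{-1 - 5} + 696\right) - 3218} = \sqrt{- 3037 \left(\left(-4\right) \left(-5\right) \sqrt{-6} + 696\right) - 3218} = \sqrt{- 3037 \left(\left(-4\right) \left(-5\right) i \sqrt{6} + 696\right) - 3218} = \sqrt{- 3037 \left(20 i \sqrt{6} + 696\right) - 3218} = \sqrt{- 3037 \left(696 + 20 i \sqrt{6}\right) - 3218} = \sqrt{\left(-2113752 - 60740 i \sqrt{6}\right) - 3218} = \sqrt{-2116970 - 60740 i \sqrt{6}}$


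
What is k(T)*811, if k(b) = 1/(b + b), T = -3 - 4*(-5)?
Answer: 811/34 ≈ 23.853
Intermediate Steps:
T = 17 (T = -3 + 20 = 17)
k(b) = 1/(2*b)
k(T)*811 = ((1/2)/17)*811 = ((1/2)*(1/17))*811 = (1/34)*811 = 811/34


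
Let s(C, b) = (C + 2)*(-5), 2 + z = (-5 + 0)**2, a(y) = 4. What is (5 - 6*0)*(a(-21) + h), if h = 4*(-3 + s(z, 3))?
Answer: -2540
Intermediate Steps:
z = 23 (z = -2 + (-5 + 0)**2 = -2 + (-5)**2 = -2 + 25 = 23)
s(C, b) = -10 - 5*C (s(C, b) = (2 + C)*(-5) = -10 - 5*C)
h = -512 (h = 4*(-3 + (-10 - 5*23)) = 4*(-3 + (-10 - 115)) = 4*(-3 - 125) = 4*(-128) = -512)
(5 - 6*0)*(a(-21) + h) = (5 - 6*0)*(4 - 512) = (5 + 0)*(-508) = 5*(-508) = -2540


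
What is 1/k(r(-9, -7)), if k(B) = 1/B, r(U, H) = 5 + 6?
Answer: 11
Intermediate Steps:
r(U, H) = 11
1/k(r(-9, -7)) = 1/(1/11) = 11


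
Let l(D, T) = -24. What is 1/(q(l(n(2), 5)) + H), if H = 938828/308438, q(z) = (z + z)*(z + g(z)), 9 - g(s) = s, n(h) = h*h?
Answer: -154219/66153194 ≈ -0.0023312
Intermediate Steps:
n(h) = h²
g(s) = 9 - s
q(z) = 18*z (q(z) = (z + z)*(z + (9 - z)) = (2*z)*9 = 18*z)
H = 469414/154219 (H = 938828*(1/308438) = 469414/154219 ≈ 3.0438)
1/(q(l(n(2), 5)) + H) = 1/(18*(-24) + 469414/154219) = 1/(-432 + 469414/154219) = 1/(-66153194/154219) = -154219/66153194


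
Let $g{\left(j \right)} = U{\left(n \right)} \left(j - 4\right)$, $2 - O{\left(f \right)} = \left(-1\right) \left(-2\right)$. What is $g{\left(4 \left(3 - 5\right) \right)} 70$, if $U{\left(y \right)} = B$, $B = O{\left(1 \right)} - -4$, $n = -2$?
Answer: $-3360$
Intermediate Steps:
$O{\left(f \right)} = 0$ ($O{\left(f \right)} = 2 - \left(-1\right) \left(-2\right) = 2 - 2 = 0$)
$B = 4$ ($B = 0 - -4 = 0 + 4 = 4$)
$U{\left(y \right)} = 4$
$g{\left(j \right)} = -16 + 4 j$ ($g{\left(j \right)} = 4 \left(j - 4\right) = 4 \left(-4 + j\right) = -16 + 4 j$)
$g{\left(4 \left(3 - 5\right) \right)} 70 = \left(-16 + 4 \cdot 4 \left(3 - 5\right)\right) 70 = \left(-16 + 4 \cdot 4 \left(-2\right)\right) 70 = \left(-16 + 4 \left(-8\right)\right) 70 = \left(-16 - 32\right) 70 = \left(-48\right) 70 = -3360$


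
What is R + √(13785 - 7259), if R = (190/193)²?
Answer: 36100/37249 + √6526 ≈ 81.753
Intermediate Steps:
R = 36100/37249 (R = (190*(1/193))² = (190/193)² = 36100/37249 ≈ 0.96915)
R + √(13785 - 7259) = 36100/37249 + √(13785 - 7259) = 36100/37249 + √6526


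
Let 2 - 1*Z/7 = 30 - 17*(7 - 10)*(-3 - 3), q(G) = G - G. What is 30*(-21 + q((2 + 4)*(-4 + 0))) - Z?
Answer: -2576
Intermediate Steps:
q(G) = 0
Z = 1946 (Z = 14 - 7*(30 - 17*(7 - 10)*(-3 - 3)) = 14 - 7*(30 - (-51)*(-6)) = 14 - 7*(30 - 17*18) = 14 - 7*(30 - 306) = 14 - 7*(-276) = 14 + 1932 = 1946)
30*(-21 + q((2 + 4)*(-4 + 0))) - Z = 30*(-21 + 0) - 1*1946 = 30*(-21) - 1946 = -630 - 1946 = -2576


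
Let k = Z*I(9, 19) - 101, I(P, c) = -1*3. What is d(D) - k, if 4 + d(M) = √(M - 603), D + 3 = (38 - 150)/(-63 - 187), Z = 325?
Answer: 1072 + I*√378470/25 ≈ 1072.0 + 24.608*I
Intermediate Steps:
I(P, c) = -3
D = -319/125 (D = -3 + (38 - 150)/(-63 - 187) = -3 - 112/(-250) = -3 - 112*(-1/250) = -3 + 56/125 = -319/125 ≈ -2.5520)
d(M) = -4 + √(-603 + M) (d(M) = -4 + √(M - 603) = -4 + √(-603 + M))
k = -1076 (k = 325*(-3) - 101 = -975 - 101 = -1076)
d(D) - k = (-4 + √(-603 - 319/125)) - 1*(-1076) = (-4 + √(-75694/125)) + 1076 = (-4 + I*√378470/25) + 1076 = 1072 + I*√378470/25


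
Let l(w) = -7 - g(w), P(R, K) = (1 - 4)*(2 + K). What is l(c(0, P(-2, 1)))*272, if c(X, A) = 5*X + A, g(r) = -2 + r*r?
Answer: -23392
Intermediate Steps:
P(R, K) = -6 - 3*K (P(R, K) = -3*(2 + K) = -6 - 3*K)
g(r) = -2 + r²
c(X, A) = A + 5*X
l(w) = -5 - w² (l(w) = -7 - (-2 + w²) = -7 + (2 - w²) = -5 - w²)
l(c(0, P(-2, 1)))*272 = (-5 - ((-6 - 3*1) + 5*0)²)*272 = (-5 - ((-6 - 3) + 0)²)*272 = (-5 - (-9 + 0)²)*272 = (-5 - 1*(-9)²)*272 = (-5 - 1*81)*272 = (-5 - 81)*272 = -86*272 = -23392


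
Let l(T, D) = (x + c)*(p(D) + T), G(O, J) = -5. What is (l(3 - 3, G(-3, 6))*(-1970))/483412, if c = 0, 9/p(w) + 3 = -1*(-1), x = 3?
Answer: 26595/483412 ≈ 0.055015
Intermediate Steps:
p(w) = -9/2 (p(w) = 9/(-3 - 1*(-1)) = 9/(-3 + 1) = 9/(-2) = 9*(-½) = -9/2)
l(T, D) = -27/2 + 3*T (l(T, D) = (3 + 0)*(-9/2 + T) = 3*(-9/2 + T) = -27/2 + 3*T)
(l(3 - 3, G(-3, 6))*(-1970))/483412 = ((-27/2 + 3*(3 - 3))*(-1970))/483412 = ((-27/2 + 3*0)*(-1970))*(1/483412) = ((-27/2 + 0)*(-1970))*(1/483412) = -27/2*(-1970)*(1/483412) = 26595*(1/483412) = 26595/483412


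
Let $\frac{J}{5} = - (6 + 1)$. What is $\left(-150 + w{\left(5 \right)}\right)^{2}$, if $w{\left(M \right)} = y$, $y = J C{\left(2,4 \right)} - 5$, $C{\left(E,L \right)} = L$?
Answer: $87025$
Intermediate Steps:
$J = -35$ ($J = 5 \left(- (6 + 1)\right) = 5 \left(\left(-1\right) 7\right) = 5 \left(-7\right) = -35$)
$y = -145$ ($y = \left(-35\right) 4 - 5 = -140 - 5 = -145$)
$w{\left(M \right)} = -145$
$\left(-150 + w{\left(5 \right)}\right)^{2} = \left(-150 - 145\right)^{2} = \left(-295\right)^{2} = 87025$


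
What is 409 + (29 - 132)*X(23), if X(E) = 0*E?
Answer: 409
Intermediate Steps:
X(E) = 0
409 + (29 - 132)*X(23) = 409 + (29 - 132)*0 = 409 - 103*0 = 409 + 0 = 409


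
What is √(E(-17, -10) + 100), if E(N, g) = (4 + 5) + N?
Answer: 2*√23 ≈ 9.5917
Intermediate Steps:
E(N, g) = 9 + N
√(E(-17, -10) + 100) = √((9 - 17) + 100) = √(-8 + 100) = √92 = 2*√23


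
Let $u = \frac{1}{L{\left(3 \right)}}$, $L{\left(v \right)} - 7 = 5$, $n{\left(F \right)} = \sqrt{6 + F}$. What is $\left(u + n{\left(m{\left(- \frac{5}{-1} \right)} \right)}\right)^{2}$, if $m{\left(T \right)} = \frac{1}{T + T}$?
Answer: $\frac{4397}{720} + \frac{\sqrt{610}}{60} \approx 6.5186$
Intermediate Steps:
$m{\left(T \right)} = \frac{1}{2 T}$
$L{\left(v \right)} = 12$ ($L{\left(v \right)} = 7 + 5 = 12$)
$u = \frac{1}{12} \approx 0.083333$
$\left(u + n{\left(m{\left(- \frac{5}{-1} \right)} \right)}\right)^{2} = \left(\frac{1}{12} + \sqrt{6 + \frac{1}{2 \left(- \frac{5}{-1}\right)}}\right)^{2} = \left(\frac{1}{12} + \sqrt{6 + \frac{1}{2 \left(\left(-5\right) \left(-1\right)\right)}}\right)^{2} = \left(\frac{1}{12} + \sqrt{6 + \frac{1}{2 \cdot 5}}\right)^{2} = \left(\frac{1}{12} + \sqrt{6 + \frac{1}{2} \cdot \frac{1}{5}}\right)^{2} = \left(\frac{1}{12} + \sqrt{6 + \frac{1}{10}}\right)^{2} = \left(\frac{1}{12} + \sqrt{\frac{61}{10}}\right)^{2} = \left(\frac{1}{12} + \frac{\sqrt{610}}{10}\right)^{2}$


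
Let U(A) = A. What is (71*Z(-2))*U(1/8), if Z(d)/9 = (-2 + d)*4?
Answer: -1278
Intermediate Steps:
Z(d) = -72 + 36*d (Z(d) = 9*((-2 + d)*4) = 9*(-8 + 4*d) = -72 + 36*d)
(71*Z(-2))*U(1/8) = (71*(-72 + 36*(-2)))/8 = (71*(-72 - 72))*(⅛) = (71*(-144))*(⅛) = -10224*⅛ = -1278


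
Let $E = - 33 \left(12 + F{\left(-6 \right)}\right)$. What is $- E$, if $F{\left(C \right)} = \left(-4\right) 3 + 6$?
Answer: $198$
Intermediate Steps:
$F{\left(C \right)} = -6$ ($F{\left(C \right)} = -12 + 6 = -6$)
$E = -198$ ($E = - 33 \left(12 - 6\right) = \left(-33\right) 6 = -198$)
$- E = \left(-1\right) \left(-198\right) = 198$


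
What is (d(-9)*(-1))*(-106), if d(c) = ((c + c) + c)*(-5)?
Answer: 14310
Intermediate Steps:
d(c) = -15*c (d(c) = (2*c + c)*(-5) = (3*c)*(-5) = -15*c)
(d(-9)*(-1))*(-106) = (-15*(-9)*(-1))*(-106) = (135*(-1))*(-106) = -135*(-106) = 14310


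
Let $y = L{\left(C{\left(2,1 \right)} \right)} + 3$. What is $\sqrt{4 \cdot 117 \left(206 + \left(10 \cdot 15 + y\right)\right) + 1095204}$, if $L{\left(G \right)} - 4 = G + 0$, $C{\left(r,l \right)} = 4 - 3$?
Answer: $2 \sqrt{316389} \approx 1125.0$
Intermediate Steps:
$C{\left(r,l \right)} = 1$
$L{\left(G \right)} = 4 + G$ ($L{\left(G \right)} = 4 + \left(G + 0\right) = 4 + G$)
$y = 8$ ($y = \left(4 + 1\right) + 3 = 5 + 3 = 8$)
$\sqrt{4 \cdot 117 \left(206 + \left(10 \cdot 15 + y\right)\right) + 1095204} = \sqrt{4 \cdot 117 \left(206 + \left(10 \cdot 15 + 8\right)\right) + 1095204} = \sqrt{468 \left(206 + \left(150 + 8\right)\right) + 1095204} = \sqrt{468 \left(206 + 158\right) + 1095204} = \sqrt{468 \cdot 364 + 1095204} = \sqrt{170352 + 1095204} = \sqrt{1265556} = 2 \sqrt{316389}$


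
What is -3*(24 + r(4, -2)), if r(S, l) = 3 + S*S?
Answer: -129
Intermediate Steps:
r(S, l) = 3 + S²
-3*(24 + r(4, -2)) = -3*(24 + (3 + 4²)) = -3*(24 + (3 + 16)) = -3*(24 + 19) = -3*43 = -129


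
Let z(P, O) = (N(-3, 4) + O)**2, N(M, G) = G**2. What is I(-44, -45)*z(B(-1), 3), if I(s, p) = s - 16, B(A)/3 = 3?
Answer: -21660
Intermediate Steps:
B(A) = 9 (B(A) = 3*3 = 9)
I(s, p) = -16 + s
z(P, O) = (16 + O)**2 (z(P, O) = (4**2 + O)**2 = (16 + O)**2)
I(-44, -45)*z(B(-1), 3) = (-16 - 44)*(16 + 3)**2 = -60*19**2 = -60*361 = -21660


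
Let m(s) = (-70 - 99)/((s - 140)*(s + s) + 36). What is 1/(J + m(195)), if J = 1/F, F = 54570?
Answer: -32569195/255579 ≈ -127.43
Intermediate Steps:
m(s) = -169/(36 + 2*s*(-140 + s)) (m(s) = -169/((-140 + s)*(2*s) + 36) = -169/(2*s*(-140 + s) + 36) = -169/(36 + 2*s*(-140 + s)))
J = 1/54570 ≈ 1.8325e-5
1/(J + m(195)) = 1/(1/54570 - 169/(36 - 280*195 + 2*195**2)) = 1/(1/54570 - 169/(36 - 54600 + 2*38025)) = 1/(1/54570 - 169/(36 - 54600 + 76050)) = 1/(1/54570 - 169/21486) = 1/(-255579/32569195) = -32569195/255579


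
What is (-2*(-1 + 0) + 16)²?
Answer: 324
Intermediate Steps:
(-2*(-1 + 0) + 16)² = (-2*(-1) + 16)² = (2 + 16)² = 18² = 324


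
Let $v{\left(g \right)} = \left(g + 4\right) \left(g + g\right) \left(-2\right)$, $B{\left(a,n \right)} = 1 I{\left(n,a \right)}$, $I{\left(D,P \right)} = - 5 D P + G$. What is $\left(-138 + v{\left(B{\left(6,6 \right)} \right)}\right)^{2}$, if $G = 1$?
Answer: $15734691844$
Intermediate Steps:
$I{\left(D,P \right)} = 1 - 5 D P$ ($I{\left(D,P \right)} = - 5 D P + 1 = 1 - 5 D P$)
$B{\left(a,n \right)} = 1 - 5 a n$ ($B{\left(a,n \right)} = 1 \left(1 - 5 n a\right) = 1 \left(1 - 5 a n\right) = 1 - 5 a n$)
$v{\left(g \right)} = - 4 g \left(4 + g\right)$ ($v{\left(g \right)} = \left(4 + g\right) 2 g \left(-2\right) = 2 g \left(4 + g\right) \left(-2\right) = - 4 g \left(4 + g\right)$)
$\left(-138 + v{\left(B{\left(6,6 \right)} \right)}\right)^{2} = \left(-138 - 4 \left(1 - 30 \cdot 6\right) \left(4 + \left(1 - 30 \cdot 6\right)\right)\right)^{2} = \left(-138 - 4 \left(1 - 180\right) \left(4 + \left(1 - 180\right)\right)\right)^{2} = \left(-138 - - 716 \left(4 - 179\right)\right)^{2} = \left(-138 - \left(-716\right) \left(-175\right)\right)^{2} = \left(-138 - 125300\right)^{2} = \left(-125438\right)^{2} = 15734691844$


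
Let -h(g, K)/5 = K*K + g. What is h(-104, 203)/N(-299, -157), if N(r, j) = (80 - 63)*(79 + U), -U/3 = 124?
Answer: 205525/4981 ≈ 41.262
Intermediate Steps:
U = -372 (U = -3*124 = -372)
h(g, K) = -5*g - 5*K**2 (h(g, K) = -5*(K*K + g) = -5*(K**2 + g) = -5*(g + K**2) = -5*g - 5*K**2)
N(r, j) = -4981 (N(r, j) = (80 - 63)*(79 - 372) = 17*(-293) = -4981)
h(-104, 203)/N(-299, -157) = (-5*(-104) - 5*203**2)/(-4981) = (520 - 5*41209)*(-1/4981) = (520 - 206045)*(-1/4981) = -205525*(-1/4981) = 205525/4981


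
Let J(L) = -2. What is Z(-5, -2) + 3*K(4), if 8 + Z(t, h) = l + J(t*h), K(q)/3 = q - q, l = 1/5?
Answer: -49/5 ≈ -9.8000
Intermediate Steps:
l = ⅕ (l = 1*(⅕) = ⅕ ≈ 0.20000)
K(q) = 0 (K(q) = 3*(q - q) = 3*0 = 0)
Z(t, h) = -49/5 (Z(t, h) = -8 + (⅕ - 2) = -8 - 9/5 = -49/5)
Z(-5, -2) + 3*K(4) = -49/5 + 3*0 = -49/5 + 0 = -49/5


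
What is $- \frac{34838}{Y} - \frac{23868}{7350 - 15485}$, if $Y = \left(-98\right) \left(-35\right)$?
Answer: $- \frac{20153989}{2790305} \approx -7.2229$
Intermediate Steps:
$Y = 3430$
$- \frac{34838}{Y} - \frac{23868}{7350 - 15485} = - \frac{34838}{3430} - \frac{23868}{7350 - 15485} = \left(-34838\right) \frac{1}{3430} - \frac{23868}{7350 - 15485} = - \frac{17419}{1715} - \frac{23868}{-8135} = - \frac{17419}{1715} - - \frac{23868}{8135} = - \frac{17419}{1715} + \frac{23868}{8135} = - \frac{20153989}{2790305}$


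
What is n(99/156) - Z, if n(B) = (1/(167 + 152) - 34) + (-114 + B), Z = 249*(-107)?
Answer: 439509639/16588 ≈ 26496.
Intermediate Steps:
Z = -26643
n(B) = -47211/319 + B (n(B) = (1/319 - 34) + (-114 + B) = -10845/319 + (-114 + B) = -47211/319 + B)
n(99/156) - Z = (-47211/319 + 99/156) - 1*(-26643) = (-47211/319 + 99*(1/156)) + 26643 = (-47211/319 + 33/52) + 26643 = -2444445/16588 + 26643 = 439509639/16588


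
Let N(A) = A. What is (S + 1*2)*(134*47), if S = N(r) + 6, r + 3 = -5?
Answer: 0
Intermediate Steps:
r = -8 (r = -3 - 5 = -8)
S = -2 (S = -8 + 6 = -2)
(S + 1*2)*(134*47) = (-2 + 1*2)*(134*47) = (-2 + 2)*6298 = 0*6298 = 0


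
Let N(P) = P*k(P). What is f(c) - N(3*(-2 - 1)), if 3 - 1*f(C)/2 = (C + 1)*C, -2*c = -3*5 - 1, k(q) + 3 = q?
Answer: -246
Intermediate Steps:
k(q) = -3 + q
N(P) = P*(-3 + P)
c = 8 (c = -(-3*5 - 1)/2 = -(-15 - 1)/2 = -1/2*(-16) = 8)
f(C) = 6 - 2*C*(1 + C) (f(C) = 6 - 2*(C + 1)*C = 6 - 2*(1 + C)*C = 6 - 2*C*(1 + C))
f(c) - N(3*(-2 - 1)) = (6 - 2*8 - 2*8**2) - 3*(-2 - 1)*(-3 + 3*(-2 - 1)) = (6 - 16 - 2*64) - 3*(-3)*(-3 + 3*(-3)) = (6 - 16 - 128) - (-9)*(-3 - 9) = -138 - (-9)*(-12) = -138 - 1*108 = -138 - 108 = -246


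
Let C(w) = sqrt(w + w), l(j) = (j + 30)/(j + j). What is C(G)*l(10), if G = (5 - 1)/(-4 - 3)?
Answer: 4*I*sqrt(14)/7 ≈ 2.1381*I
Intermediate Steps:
l(j) = (30 + j)/(2*j) (l(j) = (30 + j)/((2*j)) = (30 + j)*(1/(2*j)) = (30 + j)/(2*j))
G = -4/7 (G = 4/(-7) = 4*(-1/7) = -4/7 ≈ -0.57143)
C(w) = sqrt(2)*sqrt(w) (C(w) = sqrt(2*w) = sqrt(2)*sqrt(w))
C(G)*l(10) = (sqrt(2)*sqrt(-4/7))*((1/2)*(30 + 10)/10) = (sqrt(2)*(2*I*sqrt(7)/7))*((1/2)*(1/10)*40) = (2*I*sqrt(14)/7)*2 = 4*I*sqrt(14)/7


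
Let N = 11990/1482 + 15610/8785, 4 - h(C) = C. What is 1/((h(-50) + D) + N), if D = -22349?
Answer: -185991/4144834114 ≈ -4.4873e-5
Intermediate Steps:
h(C) = 4 - C
N = 1835231/185991 (N = 11990*(1/1482) + 15610*(1/8785) = 5995/741 + 446/251 = 1835231/185991 ≈ 9.8673)
1/((h(-50) + D) + N) = 1/(((4 - 1*(-50)) - 22349) + 1835231/185991) = 1/(((4 + 50) - 22349) + 1835231/185991) = 1/((54 - 22349) + 1835231/185991) = 1/(-22295 + 1835231/185991) = 1/(-4144834114/185991) = -185991/4144834114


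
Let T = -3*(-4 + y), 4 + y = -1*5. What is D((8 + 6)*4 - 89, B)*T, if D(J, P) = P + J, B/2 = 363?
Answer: 27027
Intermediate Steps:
y = -9 (y = -4 - 1*5 = -4 - 5 = -9)
T = 39 (T = -3*(-4 - 9) = -3*(-13) = 39)
B = 726 (B = 2*363 = 726)
D(J, P) = J + P
D((8 + 6)*4 - 89, B)*T = (((8 + 6)*4 - 89) + 726)*39 = ((14*4 - 89) + 726)*39 = ((56 - 89) + 726)*39 = (-33 + 726)*39 = 693*39 = 27027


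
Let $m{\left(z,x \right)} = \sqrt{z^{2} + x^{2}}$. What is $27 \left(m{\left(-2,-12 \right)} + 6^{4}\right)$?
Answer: $34992 + 54 \sqrt{37} \approx 35321.0$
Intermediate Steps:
$m{\left(z,x \right)} = \sqrt{x^{2} + z^{2}}$
$27 \left(m{\left(-2,-12 \right)} + 6^{4}\right) = 27 \left(\sqrt{\left(-12\right)^{2} + \left(-2\right)^{2}} + 6^{4}\right) = 27 \left(\sqrt{144 + 4} + 1296\right) = 27 \left(\sqrt{148} + 1296\right) = 27 \left(2 \sqrt{37} + 1296\right) = 27 \left(1296 + 2 \sqrt{37}\right) = 34992 + 54 \sqrt{37}$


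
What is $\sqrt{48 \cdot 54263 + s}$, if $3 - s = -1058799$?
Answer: $\sqrt{3663426} \approx 1914.0$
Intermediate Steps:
$s = 1058802$ ($s = 3 - -1058799 = 3 + 1058799 = 1058802$)
$\sqrt{48 \cdot 54263 + s} = \sqrt{48 \cdot 54263 + 1058802} = \sqrt{2604624 + 1058802} = \sqrt{3663426}$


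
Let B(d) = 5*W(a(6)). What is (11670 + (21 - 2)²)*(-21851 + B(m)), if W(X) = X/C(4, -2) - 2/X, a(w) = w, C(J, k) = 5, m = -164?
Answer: -788511740/3 ≈ -2.6284e+8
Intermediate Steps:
W(X) = -2/X + X/5 (W(X) = X/5 - 2/X = -2/X + X/5)
B(d) = 13/3 (B(d) = 5*(-2/6 + (⅕)*6) = 5*(-2*⅙ + 6/5) = 5*(-⅓ + 6/5) = 5*(13/15) = 13/3)
(11670 + (21 - 2)²)*(-21851 + B(m)) = (11670 + (21 - 2)²)*(-21851 + 13/3) = (11670 + 19²)*(-65540/3) = (11670 + 361)*(-65540/3) = 12031*(-65540/3) = -788511740/3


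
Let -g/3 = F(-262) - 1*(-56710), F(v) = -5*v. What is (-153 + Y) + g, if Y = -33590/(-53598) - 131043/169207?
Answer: -789983175569501/4534578393 ≈ -1.7421e+5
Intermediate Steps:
Y = -669989792/4534578393 (Y = -33590*(-1/53598) - 131043*1/169207 = 16795/26799 - 131043/169207 = -669989792/4534578393 ≈ -0.14775)
g = -174060 (g = -3*(-5*(-262) - 1*(-56710)) = -3*(1310 + 56710) = -3*58020 = -174060)
(-153 + Y) + g = (-153 - 669989792/4534578393) - 174060 = -694460483921/4534578393 - 174060 = -789983175569501/4534578393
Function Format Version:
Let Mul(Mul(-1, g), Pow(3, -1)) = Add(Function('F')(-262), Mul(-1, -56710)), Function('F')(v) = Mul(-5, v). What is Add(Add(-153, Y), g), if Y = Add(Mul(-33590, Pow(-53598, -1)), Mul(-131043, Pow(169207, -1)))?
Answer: Rational(-789983175569501, 4534578393) ≈ -1.7421e+5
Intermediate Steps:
Y = Rational(-669989792, 4534578393) (Y = Add(Mul(-33590, Rational(-1, 53598)), Mul(-131043, Rational(1, 169207))) = Add(Rational(16795, 26799), Rational(-131043, 169207)) = Rational(-669989792, 4534578393) ≈ -0.14775)
g = -174060 (g = Mul(-3, Add(Mul(-5, -262), Mul(-1, -56710))) = Mul(-3, Add(1310, 56710)) = Mul(-3, 58020) = -174060)
Add(Add(-153, Y), g) = Add(Add(-153, Rational(-669989792, 4534578393)), -174060) = Add(Rational(-694460483921, 4534578393), -174060) = Rational(-789983175569501, 4534578393)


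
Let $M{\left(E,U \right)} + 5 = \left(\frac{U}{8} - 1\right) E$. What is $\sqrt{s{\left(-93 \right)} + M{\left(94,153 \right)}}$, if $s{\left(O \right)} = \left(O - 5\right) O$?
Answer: $\frac{\sqrt{43251}}{2} \approx 103.98$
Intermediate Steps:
$M{\left(E,U \right)} = -5 + E \left(-1 + \frac{U}{8}\right)$ ($M{\left(E,U \right)} = -5 + \left(\frac{U}{8} - 1\right) E = -5 + \left(-1 + \frac{U}{8}\right) E = -5 + E \left(-1 + \frac{U}{8}\right)$)
$s{\left(O \right)} = O \left(-5 + O\right)$ ($s{\left(O \right)} = \left(-5 + O\right) O = O \left(-5 + O\right)$)
$\sqrt{s{\left(-93 \right)} + M{\left(94,153 \right)}} = \sqrt{- 93 \left(-5 - 93\right) - \left(99 - \frac{7191}{4}\right)} = \sqrt{\left(-93\right) \left(-98\right) - - \frac{6795}{4}} = \sqrt{9114 + \frac{6795}{4}} = \sqrt{\frac{43251}{4}} = \frac{\sqrt{43251}}{2}$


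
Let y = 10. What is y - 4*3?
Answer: -2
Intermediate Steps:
y - 4*3 = 10 - 4*3 = 10 - 12 = -2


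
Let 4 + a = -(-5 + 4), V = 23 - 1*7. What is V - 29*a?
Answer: 103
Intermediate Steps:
V = 16 (V = 23 - 7 = 16)
a = -3 (a = -4 - (-5 + 4) = -4 - 1*(-1) = -4 + 1 = -3)
V - 29*a = 16 - 29*(-3) = 16 + 87 = 103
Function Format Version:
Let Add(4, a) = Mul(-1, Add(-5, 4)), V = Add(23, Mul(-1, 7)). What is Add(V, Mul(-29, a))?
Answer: 103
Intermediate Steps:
V = 16 (V = Add(23, -7) = 16)
a = -3 (a = Add(-4, Mul(-1, Add(-5, 4))) = Add(-4, Mul(-1, -1)) = Add(-4, 1) = -3)
Add(V, Mul(-29, a)) = Add(16, Mul(-29, -3)) = Add(16, 87) = 103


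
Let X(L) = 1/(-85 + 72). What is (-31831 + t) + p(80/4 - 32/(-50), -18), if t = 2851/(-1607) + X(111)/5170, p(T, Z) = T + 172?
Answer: -17086695987531/540032350 ≈ -31640.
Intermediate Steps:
X(L) = -1/13 (X(L) = 1/(-13) = -1/13)
p(T, Z) = 172 + T
t = -191617317/108006470 (t = 2851/(-1607) - 1/13/5170 = 2851*(-1/1607) - 1/13*1/5170 = -2851/1607 - 1/67210 = -191617317/108006470 ≈ -1.7741)
(-31831 + t) + p(80/4 - 32/(-50), -18) = (-31831 - 191617317/108006470) + (172 + (80/4 - 32/(-50))) = -3438145563887/108006470 + (172 + (80*(1/4) - 32*(-1/50))) = -3438145563887/108006470 + (172 + (20 + 16/25)) = -3438145563887/108006470 + (172 + 516/25) = -3438145563887/108006470 + 4816/25 = -17086695987531/540032350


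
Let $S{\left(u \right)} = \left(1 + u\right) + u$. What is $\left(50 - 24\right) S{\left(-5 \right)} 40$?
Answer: $-9360$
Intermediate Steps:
$S{\left(u \right)} = 1 + 2 u$
$\left(50 - 24\right) S{\left(-5 \right)} 40 = \left(50 - 24\right) \left(1 + 2 \left(-5\right)\right) 40 = \left(50 - 24\right) \left(1 - 10\right) 40 = 26 \left(-9\right) 40 = \left(-234\right) 40 = -9360$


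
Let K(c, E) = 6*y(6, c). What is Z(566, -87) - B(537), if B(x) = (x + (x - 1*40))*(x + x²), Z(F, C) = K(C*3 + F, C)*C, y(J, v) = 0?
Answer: -298728804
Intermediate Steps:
K(c, E) = 0 (K(c, E) = 6*0 = 0)
Z(F, C) = 0 (Z(F, C) = 0*C = 0)
B(x) = (-40 + 2*x)*(x + x²) (B(x) = (x + (x - 40))*(x + x²) = (x + (-40 + x))*(x + x²) = (-40 + 2*x)*(x + x²))
Z(566, -87) - B(537) = 0 - 2*537*(-20 + 537² - 19*537) = 0 - 2*537*(-20 + 288369 - 10203) = 0 - 2*537*278146 = 0 - 1*298728804 = 0 - 298728804 = -298728804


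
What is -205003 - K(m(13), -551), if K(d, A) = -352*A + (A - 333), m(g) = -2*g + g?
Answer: -398071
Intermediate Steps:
m(g) = -g
K(d, A) = -333 - 351*A (K(d, A) = -352*A + (-333 + A) = -333 - 351*A)
-205003 - K(m(13), -551) = -205003 - (-333 - 351*(-551)) = -205003 - (-333 + 193401) = -205003 - 1*193068 = -205003 - 193068 = -398071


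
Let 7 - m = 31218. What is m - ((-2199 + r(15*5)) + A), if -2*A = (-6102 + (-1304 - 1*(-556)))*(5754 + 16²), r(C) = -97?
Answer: -20613165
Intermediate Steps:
m = -31211 (m = 7 - 1*31218 = 7 - 31218 = -31211)
A = 20584250 (A = -(-6102 + (-1304 - 1*(-556)))*(5754 + 16²)/2 = -(-6102 + (-1304 + 556))*(5754 + 256)/2 = -(-6102 - 748)*6010/2 = -(-3425)*6010 = -½*(-41168500) = 20584250)
m - ((-2199 + r(15*5)) + A) = -31211 - ((-2199 - 97) + 20584250) = -31211 - (-2296 + 20584250) = -31211 - 1*20581954 = -31211 - 20581954 = -20613165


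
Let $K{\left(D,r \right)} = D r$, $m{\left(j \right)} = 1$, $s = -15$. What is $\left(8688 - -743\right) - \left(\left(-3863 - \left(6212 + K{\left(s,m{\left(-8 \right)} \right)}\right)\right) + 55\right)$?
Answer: $19436$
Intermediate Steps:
$\left(8688 - -743\right) - \left(\left(-3863 - \left(6212 + K{\left(s,m{\left(-8 \right)} \right)}\right)\right) + 55\right) = \left(8688 - -743\right) - \left(\left(-3863 - \left(6212 - 15\right)\right) + 55\right) = \left(8688 + 743\right) - \left(\left(-3863 - 6197\right) + 55\right) = 9431 - \left(\left(-3863 + \left(-6212 + 15\right)\right) + 55\right) = 9431 - \left(\left(-3863 - 6197\right) + 55\right) = 9431 - \left(-10060 + 55\right) = 9431 - -10005 = 9431 + 10005 = 19436$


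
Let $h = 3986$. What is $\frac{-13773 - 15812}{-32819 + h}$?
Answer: $\frac{29585}{28833} \approx 1.0261$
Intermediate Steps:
$\frac{-13773 - 15812}{-32819 + h} = \frac{-13773 - 15812}{-32819 + 3986} = - \frac{29585}{-28833} = \left(-29585\right) \left(- \frac{1}{28833}\right) = \frac{29585}{28833}$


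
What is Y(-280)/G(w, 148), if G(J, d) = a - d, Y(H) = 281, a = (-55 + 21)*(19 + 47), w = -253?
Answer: -281/2392 ≈ -0.11747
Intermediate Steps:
a = -2244 (a = -34*66 = -2244)
G(J, d) = -2244 - d
Y(-280)/G(w, 148) = 281/(-2244 - 1*148) = 281/(-2244 - 148) = 281/(-2392) = 281*(-1/2392) = -281/2392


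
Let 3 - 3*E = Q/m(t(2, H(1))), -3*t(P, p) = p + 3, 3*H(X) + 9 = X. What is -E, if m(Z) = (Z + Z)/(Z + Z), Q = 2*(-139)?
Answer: -281/3 ≈ -93.667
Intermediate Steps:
H(X) = -3 + X/3
t(P, p) = -1 - p/3 (t(P, p) = -(p + 3)/3 = -(3 + p)/3 = -1 - p/3)
Q = -278
m(Z) = 1 (m(Z) = (2*Z)/((2*Z)) = (2*Z)*(1/(2*Z)) = 1)
E = 281/3 (E = 1 - (-278)/(3*1) = 1 - (-278)/3 = 1 - ⅓*(-278) = 1 + 278/3 = 281/3 ≈ 93.667)
-E = -1*281/3 = -281/3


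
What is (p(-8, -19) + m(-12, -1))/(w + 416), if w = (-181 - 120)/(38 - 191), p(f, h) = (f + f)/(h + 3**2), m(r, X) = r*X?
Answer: 10404/319745 ≈ 0.032538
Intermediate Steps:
m(r, X) = X*r
p(f, h) = 2*f/(9 + h) (p(f, h) = (2*f)/(h + 9) = (2*f)/(9 + h) = 2*f/(9 + h))
w = 301/153 (w = -301/(-153) = -301*(-1/153) = 301/153 ≈ 1.9673)
(p(-8, -19) + m(-12, -1))/(w + 416) = (2*(-8)/(9 - 19) - 1*(-12))/(301/153 + 416) = (2*(-8)/(-10) + 12)/(63949/153) = (2*(-8)*(-1/10) + 12)*(153/63949) = (8/5 + 12)*(153/63949) = (68/5)*(153/63949) = 10404/319745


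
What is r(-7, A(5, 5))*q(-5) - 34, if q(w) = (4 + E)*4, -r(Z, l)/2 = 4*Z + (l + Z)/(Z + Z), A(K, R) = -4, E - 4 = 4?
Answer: 18050/7 ≈ 2578.6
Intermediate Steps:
E = 8 (E = 4 + 4 = 8)
r(Z, l) = -8*Z - (Z + l)/Z (r(Z, l) = -2*(4*Z + (l + Z)/(Z + Z)) = -2*(4*Z + (Z + l)/((2*Z))) = -2*(4*Z + (Z + l)*(1/(2*Z))) = -2*(4*Z + (Z + l)/(2*Z)) = -8*Z - (Z + l)/Z)
q(w) = 48 (q(w) = (4 + 8)*4 = 12*4 = 48)
r(-7, A(5, 5))*q(-5) - 34 = (-1 - 8*(-7) - 1*(-4)/(-7))*48 - 34 = (-1 + 56 - 1*(-4)*(-⅐))*48 - 34 = (-1 + 56 - 4/7)*48 - 34 = (381/7)*48 - 34 = 18288/7 - 34 = 18050/7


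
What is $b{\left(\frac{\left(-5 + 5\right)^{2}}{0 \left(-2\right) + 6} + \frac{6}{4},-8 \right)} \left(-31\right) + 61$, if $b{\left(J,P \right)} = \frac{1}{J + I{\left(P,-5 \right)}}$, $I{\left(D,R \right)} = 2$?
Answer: $\frac{365}{7} \approx 52.143$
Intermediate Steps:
$b{\left(J,P \right)} = \frac{1}{2 + J}$ ($b{\left(J,P \right)} = \frac{1}{J + 2} = \frac{1}{2 + J}$)
$b{\left(\frac{\left(-5 + 5\right)^{2}}{0 \left(-2\right) + 6} + \frac{6}{4},-8 \right)} \left(-31\right) + 61 = \frac{1}{2 + \left(\frac{\left(-5 + 5\right)^{2}}{0 \left(-2\right) + 6} + \frac{6}{4}\right)} \left(-31\right) + 61 = \frac{1}{2 + \left(\frac{0^{2}}{0 + 6} + 6 \cdot \frac{1}{4}\right)} \left(-31\right) + 61 = \frac{1}{2 + \left(\frac{0}{6} + \frac{3}{2}\right)} \left(-31\right) + 61 = \frac{1}{2 + \left(0 \cdot \frac{1}{6} + \frac{3}{2}\right)} \left(-31\right) + 61 = \frac{1}{2 + \left(0 + \frac{3}{2}\right)} \left(-31\right) + 61 = \frac{1}{2 + \frac{3}{2}} \left(-31\right) + 61 = \frac{1}{\frac{7}{2}} \left(-31\right) + 61 = \frac{2}{7} \left(-31\right) + 61 = - \frac{62}{7} + 61 = \frac{365}{7}$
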